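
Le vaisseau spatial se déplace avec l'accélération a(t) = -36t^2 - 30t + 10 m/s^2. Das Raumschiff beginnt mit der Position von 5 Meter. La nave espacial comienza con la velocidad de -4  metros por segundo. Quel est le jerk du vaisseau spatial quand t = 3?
Pour résoudre ceci, nous devons prendre 1 dérivée de notre équation de l'accélération a(t) = -36·t^2 - 30·t + 10. En prenant d/dt de a(t), nous trouvons j(t) = -72·t - 30. Nous avons le jerk j(t) = -72·t - 30. En substituant t = 3: j(3) = -246.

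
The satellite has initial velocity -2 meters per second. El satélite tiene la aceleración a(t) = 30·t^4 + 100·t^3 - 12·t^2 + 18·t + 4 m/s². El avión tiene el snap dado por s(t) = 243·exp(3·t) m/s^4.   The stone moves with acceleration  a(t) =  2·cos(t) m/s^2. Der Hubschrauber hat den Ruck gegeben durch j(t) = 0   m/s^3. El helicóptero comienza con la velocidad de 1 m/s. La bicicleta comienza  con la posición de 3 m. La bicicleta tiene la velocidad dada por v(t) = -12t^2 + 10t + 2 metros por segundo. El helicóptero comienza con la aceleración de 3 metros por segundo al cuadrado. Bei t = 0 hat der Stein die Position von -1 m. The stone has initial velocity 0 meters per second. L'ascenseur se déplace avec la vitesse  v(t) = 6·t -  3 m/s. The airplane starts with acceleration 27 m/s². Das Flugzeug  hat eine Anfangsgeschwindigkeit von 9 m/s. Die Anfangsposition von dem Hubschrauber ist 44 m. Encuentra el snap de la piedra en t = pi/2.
Para resolver esto, necesitamos tomar 2 derivadas de nuestra ecuación de la aceleración a(t) = 2·cos(t). La derivada de la aceleración da la sacudida: j(t) = -2·sin(t). Derivando la sacudida, obtenemos el snap: s(t) = -2·cos(t). Usando s(t) = -2·cos(t) y sustituyendo t = pi/2, encontramos s = 0.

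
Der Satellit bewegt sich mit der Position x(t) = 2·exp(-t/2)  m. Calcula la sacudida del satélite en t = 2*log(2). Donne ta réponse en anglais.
We must differentiate our position equation x(t) = 2·exp(-t/2) 3 times. Differentiating position, we get velocity: v(t) = -exp(-t/2). The derivative of velocity gives acceleration: a(t) = exp(-t/2)/2. Taking d/dt of a(t), we find j(t) = -exp(-t/2)/4. We have jerk j(t) = -exp(-t/2)/4. Substituting t = 2*log(2): j(2*log(2)) = -1/8.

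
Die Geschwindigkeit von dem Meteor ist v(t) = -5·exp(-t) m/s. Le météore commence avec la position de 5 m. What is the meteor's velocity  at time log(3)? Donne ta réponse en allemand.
Aus der Gleichung für die Geschwindigkeit v(t) = -5·exp(-t), setzen wir t = log(3) ein und erhalten v = -5/3.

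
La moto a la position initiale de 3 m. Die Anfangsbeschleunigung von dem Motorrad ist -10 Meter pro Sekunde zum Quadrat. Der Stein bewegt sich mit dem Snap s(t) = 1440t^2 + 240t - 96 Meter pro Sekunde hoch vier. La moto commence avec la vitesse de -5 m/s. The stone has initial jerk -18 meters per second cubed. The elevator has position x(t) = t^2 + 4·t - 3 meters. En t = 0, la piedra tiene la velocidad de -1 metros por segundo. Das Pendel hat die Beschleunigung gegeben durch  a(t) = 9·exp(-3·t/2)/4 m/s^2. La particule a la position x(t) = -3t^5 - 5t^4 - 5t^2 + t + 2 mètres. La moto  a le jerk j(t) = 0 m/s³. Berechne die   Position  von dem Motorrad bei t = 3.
Wir müssen unsere Gleichung für den Ruck j(t) = 0 3-mal integrieren. Durch Integration von dem Ruck und Verwendung der Anfangsbedingung a(0) = -10, erhalten wir a(t) = -10. Mit ∫a(t)dt und Anwendung von v(0) = -5, finden wir v(t) = -10·t - 5. Das Integral von der Geschwindigkeit, mit x(0) = 3, ergibt die Position: x(t) = -5·t^2 - 5·t + 3. Wir haben die Position x(t) = -5·t^2 - 5·t + 3. Durch Einsetzen von t = 3: x(3) = -57.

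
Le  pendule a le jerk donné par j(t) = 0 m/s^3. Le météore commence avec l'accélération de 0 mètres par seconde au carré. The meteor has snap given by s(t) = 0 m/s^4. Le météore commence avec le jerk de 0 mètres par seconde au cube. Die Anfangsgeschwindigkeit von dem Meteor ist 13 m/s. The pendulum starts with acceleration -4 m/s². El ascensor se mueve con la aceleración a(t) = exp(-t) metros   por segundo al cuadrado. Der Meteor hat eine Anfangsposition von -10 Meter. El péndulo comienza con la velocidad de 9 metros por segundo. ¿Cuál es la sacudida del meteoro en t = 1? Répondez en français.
Nous devons trouver l'intégrale de notre équation du snap s(t) = 0 1 fois. L'intégrale du snap, avec j(0) = 0, donne le jerk: j(t) = 0. Nous avons le jerk j(t) = 0. En substituant t = 1: j(1) = 0.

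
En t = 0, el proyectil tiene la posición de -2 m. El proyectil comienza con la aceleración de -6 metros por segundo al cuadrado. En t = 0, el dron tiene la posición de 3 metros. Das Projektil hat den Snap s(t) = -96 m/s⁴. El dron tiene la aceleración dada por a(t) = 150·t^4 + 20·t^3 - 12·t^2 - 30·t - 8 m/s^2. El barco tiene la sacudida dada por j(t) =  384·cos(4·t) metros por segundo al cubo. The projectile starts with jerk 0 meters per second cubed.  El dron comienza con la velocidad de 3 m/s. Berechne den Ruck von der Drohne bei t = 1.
Wir müssen unsere Gleichung für die Beschleunigung a(t) = 150·t^4 + 20·t^3 - 12·t^2 - 30·t - 8 1-mal ableiten. Durch Ableiten von der Beschleunigung erhalten wir den Ruck: j(t) = 600·t^3 + 60·t^2 - 24·t - 30. Mit j(t) = 600·t^3 + 60·t^2 - 24·t - 30 und Einsetzen von t = 1, finden wir j = 606.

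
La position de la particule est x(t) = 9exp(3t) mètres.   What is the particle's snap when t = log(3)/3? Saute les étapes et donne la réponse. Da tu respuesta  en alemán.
s(log(3)/3) = 2187.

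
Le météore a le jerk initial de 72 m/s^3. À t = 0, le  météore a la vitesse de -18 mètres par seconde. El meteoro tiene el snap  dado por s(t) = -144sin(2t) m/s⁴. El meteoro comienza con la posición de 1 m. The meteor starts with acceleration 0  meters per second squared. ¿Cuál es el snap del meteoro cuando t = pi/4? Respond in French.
De l'équation du snap s(t) = -144·sin(2·t), nous substituons t = pi/4 pour obtenir s = -144.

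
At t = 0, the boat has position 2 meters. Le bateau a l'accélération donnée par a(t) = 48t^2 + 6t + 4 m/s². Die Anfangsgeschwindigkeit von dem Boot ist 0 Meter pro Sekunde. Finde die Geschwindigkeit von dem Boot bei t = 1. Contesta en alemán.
Ausgehend von der Beschleunigung a(t) = 48·t^2 + 6·t + 4, nehmen wir 1 Integral. Die Stammfunktion von der Beschleunigung ist die Geschwindigkeit. Mit v(0) = 0 erhalten wir v(t) = t·(16·t^2 + 3·t + 4). Aus der Gleichung für die Geschwindigkeit v(t) = t·(16·t^2 + 3·t + 4), setzen wir t = 1 ein und erhalten v = 23.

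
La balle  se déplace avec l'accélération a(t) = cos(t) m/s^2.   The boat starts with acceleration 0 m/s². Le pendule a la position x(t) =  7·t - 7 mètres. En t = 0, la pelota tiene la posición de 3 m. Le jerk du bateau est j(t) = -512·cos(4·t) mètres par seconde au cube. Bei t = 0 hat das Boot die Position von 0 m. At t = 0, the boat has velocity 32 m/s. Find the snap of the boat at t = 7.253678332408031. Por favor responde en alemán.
Ausgehend von dem Ruck j(t) = -512·cos(4·t), nehmen wir 1 Ableitung. Durch Ableiten von dem Ruck erhalten wir den Snap: s(t) = 2048·sin(4·t). Aus der Gleichung für den Snap s(t) = 2048·sin(4·t), setzen wir t = 7.253678332408031 ein und erhalten s = -1381.51541349949.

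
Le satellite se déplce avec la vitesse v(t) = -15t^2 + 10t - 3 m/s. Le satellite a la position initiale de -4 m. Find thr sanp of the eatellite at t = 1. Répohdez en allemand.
Um dies zu lösen, müssen wir 3 Ableitungen unserer Gleichung für die Geschwindigkeit v(t) = -15·t^2 + 10·t - 3 nehmen. Die Ableitung von der Geschwindigkeit ergibt die Beschleunigung: a(t) = 10 - 30·t. Durch Ableiten von der Beschleunigung erhalten wir den Ruck: j(t) = -30. Mit d/dt von j(t) finden wir s(t) = 0. Mit s(t) = 0 und Einsetzen von t = 1, finden wir s = 0.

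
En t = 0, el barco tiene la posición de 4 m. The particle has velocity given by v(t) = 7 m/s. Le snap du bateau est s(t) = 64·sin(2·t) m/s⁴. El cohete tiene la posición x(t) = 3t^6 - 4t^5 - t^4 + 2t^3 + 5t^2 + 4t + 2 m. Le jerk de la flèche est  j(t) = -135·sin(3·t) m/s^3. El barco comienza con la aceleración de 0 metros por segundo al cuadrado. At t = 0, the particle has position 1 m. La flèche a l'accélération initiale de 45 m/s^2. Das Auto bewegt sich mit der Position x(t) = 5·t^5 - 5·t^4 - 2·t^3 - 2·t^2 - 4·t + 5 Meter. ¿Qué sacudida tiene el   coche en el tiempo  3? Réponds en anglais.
We must differentiate our position equation x(t) = 5·t^5 - 5·t^4 - 2·t^3 - 2·t^2 - 4·t + 5 3 times. Differentiating position, we get velocity: v(t) = 25·t^4 - 20·t^3 - 6·t^2 - 4·t - 4. Differentiating velocity, we get acceleration: a(t) = 100·t^3 - 60·t^2 - 12·t - 4. Taking d/dt of a(t), we find j(t) = 300·t^2 - 120·t - 12. Using j(t) = 300·t^2 - 120·t - 12 and substituting t = 3, we find j = 2328.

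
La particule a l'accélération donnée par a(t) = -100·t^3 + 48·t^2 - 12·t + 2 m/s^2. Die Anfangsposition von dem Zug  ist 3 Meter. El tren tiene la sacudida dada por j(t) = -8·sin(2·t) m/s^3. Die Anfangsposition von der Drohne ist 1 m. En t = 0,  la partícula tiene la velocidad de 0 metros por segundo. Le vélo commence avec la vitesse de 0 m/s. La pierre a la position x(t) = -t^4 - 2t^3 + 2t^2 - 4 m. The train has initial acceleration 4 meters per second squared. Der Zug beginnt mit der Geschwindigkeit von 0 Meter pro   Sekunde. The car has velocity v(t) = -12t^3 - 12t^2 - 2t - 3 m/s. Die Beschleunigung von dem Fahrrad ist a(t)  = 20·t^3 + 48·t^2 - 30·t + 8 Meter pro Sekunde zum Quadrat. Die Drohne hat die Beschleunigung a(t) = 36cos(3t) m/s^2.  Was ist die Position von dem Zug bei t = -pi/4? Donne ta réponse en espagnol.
Para resolver esto, necesitamos tomar 3 integrales de nuestra ecuación de la sacudida j(t) = -8·sin(2·t). Tomando ∫j(t)dt y aplicando a(0) = 4, encontramos a(t) = 4·cos(2·t). Integrando la aceleración y usando la condición inicial v(0) = 0, obtenemos v(t) = 2·sin(2·t). Integrando la velocidad y usando la condición inicial x(0) = 3, obtenemos x(t) = 4 - cos(2·t). Tenemos la posición x(t) = 4 - cos(2·t). Sustituyendo t = -pi/4: x(-pi/4) = 4.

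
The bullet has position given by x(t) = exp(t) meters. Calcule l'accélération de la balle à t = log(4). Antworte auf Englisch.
We must differentiate our position equation x(t) = exp(t) 2 times. The derivative of position gives velocity: v(t) = exp(t). Taking d/dt of v(t), we find a(t) = exp(t). Using a(t) = exp(t) and substituting t = log(4), we find a = 4.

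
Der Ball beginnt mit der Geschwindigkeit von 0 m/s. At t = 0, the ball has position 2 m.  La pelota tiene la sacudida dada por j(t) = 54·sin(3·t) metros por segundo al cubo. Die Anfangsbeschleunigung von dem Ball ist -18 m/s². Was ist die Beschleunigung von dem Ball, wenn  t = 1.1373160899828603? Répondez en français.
En partant du jerk j(t) = 54·sin(3·t), nous prenons 1 primitive. L'intégrale du jerk est l'accélération. En utilisant a(0) = -18, nous obtenons a(t) = -18·cos(3·t). Nous avons l'accélération a(t) = -18·cos(3·t). En substituant t = 1.1373160899828603: a(1.1373160899828603) = 17.3461676645686.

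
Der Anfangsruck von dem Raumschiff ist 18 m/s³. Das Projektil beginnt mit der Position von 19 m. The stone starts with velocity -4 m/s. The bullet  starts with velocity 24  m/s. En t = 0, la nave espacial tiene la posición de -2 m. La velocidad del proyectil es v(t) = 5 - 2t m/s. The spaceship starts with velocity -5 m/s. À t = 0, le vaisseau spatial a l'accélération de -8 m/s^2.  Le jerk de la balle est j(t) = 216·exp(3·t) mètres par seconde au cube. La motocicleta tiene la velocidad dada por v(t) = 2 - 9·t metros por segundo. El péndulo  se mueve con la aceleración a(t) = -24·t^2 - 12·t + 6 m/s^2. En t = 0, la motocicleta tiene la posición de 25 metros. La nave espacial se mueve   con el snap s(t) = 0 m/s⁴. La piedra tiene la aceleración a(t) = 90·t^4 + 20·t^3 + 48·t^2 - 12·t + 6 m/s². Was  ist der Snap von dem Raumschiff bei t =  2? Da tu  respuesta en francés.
De l'équation du snap s(t) = 0, nous substituons t = 2 pour obtenir s = 0.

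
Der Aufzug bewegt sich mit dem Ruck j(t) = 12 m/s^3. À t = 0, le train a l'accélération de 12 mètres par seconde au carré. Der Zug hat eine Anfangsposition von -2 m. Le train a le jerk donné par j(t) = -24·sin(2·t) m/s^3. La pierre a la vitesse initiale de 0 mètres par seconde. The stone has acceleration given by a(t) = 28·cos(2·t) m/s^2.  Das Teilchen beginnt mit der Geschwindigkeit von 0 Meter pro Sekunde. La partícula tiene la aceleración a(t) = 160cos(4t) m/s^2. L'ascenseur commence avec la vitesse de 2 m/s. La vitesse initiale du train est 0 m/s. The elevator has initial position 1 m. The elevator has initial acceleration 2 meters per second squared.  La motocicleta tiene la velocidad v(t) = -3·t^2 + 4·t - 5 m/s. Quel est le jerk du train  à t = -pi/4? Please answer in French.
En utilisant j(t) = -24·sin(2·t) et en substituant t = -pi/4, nous trouvons j = 24.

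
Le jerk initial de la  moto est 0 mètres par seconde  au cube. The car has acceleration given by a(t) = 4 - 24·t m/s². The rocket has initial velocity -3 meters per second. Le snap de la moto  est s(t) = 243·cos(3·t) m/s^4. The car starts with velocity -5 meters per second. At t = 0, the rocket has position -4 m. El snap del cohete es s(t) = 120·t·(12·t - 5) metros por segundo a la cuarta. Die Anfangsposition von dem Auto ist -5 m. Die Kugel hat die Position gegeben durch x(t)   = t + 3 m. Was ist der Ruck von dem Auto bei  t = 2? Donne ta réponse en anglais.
We must differentiate our acceleration equation a(t) = 4 - 24·t 1 time. The derivative of acceleration gives jerk: j(t) = -24. Using j(t) = -24 and substituting t = 2, we find j = -24.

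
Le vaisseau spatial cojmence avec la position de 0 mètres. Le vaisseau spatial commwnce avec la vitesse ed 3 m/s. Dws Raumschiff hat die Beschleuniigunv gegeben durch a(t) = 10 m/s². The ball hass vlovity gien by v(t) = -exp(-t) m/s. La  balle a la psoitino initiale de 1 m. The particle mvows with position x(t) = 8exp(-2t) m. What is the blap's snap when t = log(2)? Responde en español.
Para resolver esto, necesitamos tomar 3 derivadas de nuestra ecuación de la velocidad v(t) = -exp(-t). Tomando d/dt de v(t), encontramos a(t) = exp(-t). La derivada de la aceleración da la sacudida: j(t) = -exp(-t). La derivada de la sacudida da el snap: s(t) = exp(-t). De la ecuación del snap s(t) = exp(-t), sustituimos t = log(2) para obtener s = 1/2.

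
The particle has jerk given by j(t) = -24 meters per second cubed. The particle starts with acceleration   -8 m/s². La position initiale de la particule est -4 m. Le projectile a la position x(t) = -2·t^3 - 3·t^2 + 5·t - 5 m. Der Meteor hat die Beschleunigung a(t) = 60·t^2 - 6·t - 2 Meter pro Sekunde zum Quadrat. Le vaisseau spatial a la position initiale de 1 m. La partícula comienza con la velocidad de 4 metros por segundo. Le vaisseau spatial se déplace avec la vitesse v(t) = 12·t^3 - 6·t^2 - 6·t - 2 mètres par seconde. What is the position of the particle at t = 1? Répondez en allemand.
Wir müssen die Stammfunktion unserer Gleichung für den Ruck j(t) = -24 3-mal finden. Mit ∫j(t)dt und Anwendung von a(0) = -8, finden wir a(t) = -24·t - 8. Durch Integration von der Beschleunigung und Verwendung der Anfangsbedingung v(0) = 4, erhalten wir v(t) = -12·t^2 - 8·t + 4. Die Stammfunktion von der Geschwindigkeit, mit x(0) = -4, ergibt die Position: x(t) = -4·t^3 - 4·t^2 + 4·t - 4. Mit x(t) = -4·t^3 - 4·t^2 + 4·t - 4 und Einsetzen von t = 1, finden wir x = -8.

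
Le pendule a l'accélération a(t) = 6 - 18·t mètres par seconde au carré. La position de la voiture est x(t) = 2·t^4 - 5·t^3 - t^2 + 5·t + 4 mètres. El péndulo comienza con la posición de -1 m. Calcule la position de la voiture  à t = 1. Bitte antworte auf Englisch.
From the given position equation x(t) = 2·t^4 - 5·t^3 - t^2 + 5·t + 4, we substitute t = 1 to get x = 5.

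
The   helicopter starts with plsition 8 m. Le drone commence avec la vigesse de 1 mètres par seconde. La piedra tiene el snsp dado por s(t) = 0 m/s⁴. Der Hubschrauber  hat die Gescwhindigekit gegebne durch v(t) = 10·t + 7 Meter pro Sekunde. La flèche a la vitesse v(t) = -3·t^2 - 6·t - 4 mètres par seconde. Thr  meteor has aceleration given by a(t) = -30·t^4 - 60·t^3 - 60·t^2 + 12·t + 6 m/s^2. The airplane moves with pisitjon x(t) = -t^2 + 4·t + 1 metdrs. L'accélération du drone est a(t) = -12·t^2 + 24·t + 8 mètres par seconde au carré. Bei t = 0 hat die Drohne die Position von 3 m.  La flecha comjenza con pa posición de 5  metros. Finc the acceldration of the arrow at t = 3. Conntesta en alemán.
Um dies zu lösen, müssen wir 1 Ableitung unserer Gleichung für die Geschwindigkeit v(t) = -3·t^2 - 6·t - 4 nehmen. Die Ableitung von der Geschwindigkeit ergibt die Beschleunigung: a(t) = -6·t - 6. Mit a(t) = -6·t - 6 und Einsetzen von t = 3, finden wir a = -24.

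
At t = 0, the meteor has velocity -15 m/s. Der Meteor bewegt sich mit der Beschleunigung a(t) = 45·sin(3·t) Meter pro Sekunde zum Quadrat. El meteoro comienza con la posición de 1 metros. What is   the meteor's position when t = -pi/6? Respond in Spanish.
Para resolver esto, necesitamos tomar 2 antiderivadas de nuestra ecuación de la aceleración a(t) = 45·sin(3·t). La antiderivada de la aceleración, con v(0) = -15, da la velocidad: v(t) = -15·cos(3·t). La antiderivada de la velocidad, con x(0) = 1, da la posición: x(t) = 1 - 5·sin(3·t). De la ecuación de la posición x(t) = 1 - 5·sin(3·t), sustituimos t = -pi/6 para obtener x = 6.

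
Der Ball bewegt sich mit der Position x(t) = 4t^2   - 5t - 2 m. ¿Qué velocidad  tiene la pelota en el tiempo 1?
Para resolver esto, necesitamos tomar 1 derivada de nuestra ecuación de la posición x(t) = 4·t^2 - 5·t - 2. Tomando d/dt de x(t), encontramos v(t) = 8·t - 5. Usando v(t) = 8·t - 5 y sustituyendo t = 1, encontramos v = 3.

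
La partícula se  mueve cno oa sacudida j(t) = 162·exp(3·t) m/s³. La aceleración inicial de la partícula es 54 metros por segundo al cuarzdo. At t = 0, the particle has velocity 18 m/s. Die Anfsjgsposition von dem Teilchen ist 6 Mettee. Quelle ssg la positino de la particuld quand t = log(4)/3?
Pour résoudre ceci, nous devons prendre 3 intégrales de notre équation du jerk j(t) = 162·exp(3·t). L'intégrale du jerk, avec a(0) = 54, donne l'accélération: a(t) = 54·exp(3·t). En prenant ∫a(t)dt et en appliquant v(0) = 18, nous trouvons v(t) = 18·exp(3·t). En intégrant la vitesse et en utilisant la condition initiale x(0) = 6, nous obtenons x(t) = 6·exp(3·t). Nous avons la position x(t) = 6·exp(3·t). En substituant t = log(4)/3: x(log(4)/3) = 24.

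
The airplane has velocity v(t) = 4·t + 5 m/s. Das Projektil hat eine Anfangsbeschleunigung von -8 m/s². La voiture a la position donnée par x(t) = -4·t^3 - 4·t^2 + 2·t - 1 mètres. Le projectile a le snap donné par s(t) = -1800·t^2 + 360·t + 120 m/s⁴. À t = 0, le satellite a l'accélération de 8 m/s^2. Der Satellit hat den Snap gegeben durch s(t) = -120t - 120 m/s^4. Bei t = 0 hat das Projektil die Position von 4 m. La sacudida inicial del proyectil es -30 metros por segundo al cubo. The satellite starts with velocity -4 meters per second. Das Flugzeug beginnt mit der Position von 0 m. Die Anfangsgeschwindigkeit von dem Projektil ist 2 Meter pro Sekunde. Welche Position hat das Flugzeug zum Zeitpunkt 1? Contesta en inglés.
We must find the antiderivative of our velocity equation v(t) = 4·t + 5 1 time. The antiderivative of velocity, with x(0) = 0, gives position: x(t) = 2·t^2 + 5·t. From the given position equation x(t) = 2·t^2 + 5·t, we substitute t = 1 to get x = 7.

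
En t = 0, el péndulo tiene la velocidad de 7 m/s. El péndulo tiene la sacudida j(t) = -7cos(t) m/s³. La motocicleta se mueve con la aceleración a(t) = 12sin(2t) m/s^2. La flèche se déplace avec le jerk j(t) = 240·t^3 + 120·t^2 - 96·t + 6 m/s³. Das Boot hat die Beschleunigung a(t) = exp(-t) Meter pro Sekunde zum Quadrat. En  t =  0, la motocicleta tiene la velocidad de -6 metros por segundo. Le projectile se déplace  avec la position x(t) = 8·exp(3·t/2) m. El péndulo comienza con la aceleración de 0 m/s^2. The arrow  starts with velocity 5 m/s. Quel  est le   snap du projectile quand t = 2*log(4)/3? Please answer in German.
Wir müssen unsere Gleichung für die Position x(t) = 8·exp(3·t/2) 4-mal ableiten. Die Ableitung von der Position ergibt die Geschwindigkeit: v(t) = 12·exp(3·t/2). Mit d/dt von v(t) finden wir a(t) = 18·exp(3·t/2). Durch Ableiten von der Beschleunigung erhalten wir den Ruck: j(t) = 27·exp(3·t/2). Mit d/dt von j(t) finden wir s(t) = 81·exp(3·t/2)/2. Aus der Gleichung für den Snap s(t) = 81·exp(3·t/2)/2, setzen wir t = 2*log(4)/3 ein und erhalten s = 162.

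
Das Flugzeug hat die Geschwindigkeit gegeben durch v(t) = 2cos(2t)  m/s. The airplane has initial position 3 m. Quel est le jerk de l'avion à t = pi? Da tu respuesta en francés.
Pour résoudre ceci, nous devons prendre 2 dérivées de notre équation de la vitesse v(t) = 2·cos(2·t). La dérivée de la vitesse donne l'accélération: a(t) = -4·sin(2·t). En dérivant l'accélération, nous obtenons le jerk: j(t) = -8·cos(2·t). Nous avons le jerk j(t) = -8·cos(2·t). En substituant t = pi: j(pi) = -8.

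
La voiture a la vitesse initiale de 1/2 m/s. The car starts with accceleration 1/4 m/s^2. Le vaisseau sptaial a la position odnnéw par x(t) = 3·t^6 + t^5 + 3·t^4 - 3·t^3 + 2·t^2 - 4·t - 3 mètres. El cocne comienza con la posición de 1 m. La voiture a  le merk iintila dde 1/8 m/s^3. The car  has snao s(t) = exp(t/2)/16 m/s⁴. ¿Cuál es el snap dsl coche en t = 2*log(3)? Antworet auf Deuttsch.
Aus der Gleichung für den Snap s(t) = exp(t/2)/16, setzen wir t = 2*log(3) ein und erhalten s = 3/16.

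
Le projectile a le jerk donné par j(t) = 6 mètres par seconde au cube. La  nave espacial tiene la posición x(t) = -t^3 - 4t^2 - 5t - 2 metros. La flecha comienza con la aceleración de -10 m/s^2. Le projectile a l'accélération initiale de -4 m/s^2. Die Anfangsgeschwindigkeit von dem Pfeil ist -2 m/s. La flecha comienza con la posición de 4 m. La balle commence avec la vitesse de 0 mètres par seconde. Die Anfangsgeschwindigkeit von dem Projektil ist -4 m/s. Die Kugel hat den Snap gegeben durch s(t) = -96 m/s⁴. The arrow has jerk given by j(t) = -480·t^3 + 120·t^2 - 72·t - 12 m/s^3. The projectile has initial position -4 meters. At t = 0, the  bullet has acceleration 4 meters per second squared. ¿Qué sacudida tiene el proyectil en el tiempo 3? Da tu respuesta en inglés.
From the given jerk equation j(t) = 6, we substitute t = 3 to get j = 6.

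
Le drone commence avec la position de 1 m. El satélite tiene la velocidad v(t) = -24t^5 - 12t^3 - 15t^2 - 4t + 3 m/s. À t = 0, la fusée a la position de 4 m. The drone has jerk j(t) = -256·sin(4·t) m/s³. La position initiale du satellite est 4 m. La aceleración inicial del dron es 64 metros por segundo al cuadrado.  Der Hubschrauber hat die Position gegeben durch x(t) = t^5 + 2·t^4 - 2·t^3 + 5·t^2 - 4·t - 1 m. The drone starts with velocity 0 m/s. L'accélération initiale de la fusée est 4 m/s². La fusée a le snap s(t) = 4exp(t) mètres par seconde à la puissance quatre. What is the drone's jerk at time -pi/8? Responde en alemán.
Wir haben den Ruck j(t) = -256·sin(4·t). Durch Einsetzen von t = -pi/8: j(-pi/8) = 256.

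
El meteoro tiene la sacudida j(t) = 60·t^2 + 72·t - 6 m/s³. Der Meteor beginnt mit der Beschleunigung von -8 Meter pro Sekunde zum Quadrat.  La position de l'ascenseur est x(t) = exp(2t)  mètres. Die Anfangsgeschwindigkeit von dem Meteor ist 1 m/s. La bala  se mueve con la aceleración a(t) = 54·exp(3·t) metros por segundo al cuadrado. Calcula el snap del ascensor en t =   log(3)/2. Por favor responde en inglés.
To solve this, we need to take 4 derivatives of our position equation x(t) = exp(2·t). Differentiating position, we get velocity: v(t) = 2·exp(2·t). The derivative of velocity gives acceleration: a(t) = 4·exp(2·t). The derivative of acceleration gives jerk: j(t) = 8·exp(2·t). The derivative of jerk gives snap: s(t) = 16·exp(2·t). We have snap s(t) = 16·exp(2·t). Substituting t = log(3)/2: s(log(3)/2) = 48.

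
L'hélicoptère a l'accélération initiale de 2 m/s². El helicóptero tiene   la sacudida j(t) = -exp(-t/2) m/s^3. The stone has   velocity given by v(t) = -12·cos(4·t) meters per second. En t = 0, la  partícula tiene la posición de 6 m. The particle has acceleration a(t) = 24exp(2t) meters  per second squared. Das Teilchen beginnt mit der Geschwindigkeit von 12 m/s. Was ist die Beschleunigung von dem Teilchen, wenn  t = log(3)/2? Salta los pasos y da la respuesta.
Die Antwort ist 72.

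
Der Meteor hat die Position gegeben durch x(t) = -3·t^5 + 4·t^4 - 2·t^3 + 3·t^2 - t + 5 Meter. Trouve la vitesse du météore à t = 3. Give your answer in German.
Um dies zu lösen, müssen wir 1 Ableitung unserer Gleichung für die Position x(t) = -3·t^5 + 4·t^4 - 2·t^3 + 3·t^2 - t + 5 nehmen. Die Ableitung von der Position ergibt die Geschwindigkeit: v(t) = -15·t^4 + 16·t^3 - 6·t^2 + 6·t - 1. Mit v(t) = -15·t^4 + 16·t^3 - 6·t^2 + 6·t - 1 und Einsetzen von t = 3, finden wir v = -820.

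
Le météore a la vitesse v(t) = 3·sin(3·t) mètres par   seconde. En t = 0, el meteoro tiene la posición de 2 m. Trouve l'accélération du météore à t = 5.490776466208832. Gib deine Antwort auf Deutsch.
Wir müssen unsere Gleichung für die Geschwindigkeit v(t) = 3·sin(3·t) 1-mal ableiten. Die Ableitung von der Geschwindigkeit ergibt die Beschleunigung: a(t) = 9·cos(3·t). Wir haben die Beschleunigung a(t) = 9·cos(3·t). Durch Einsetzen von t = 5.490776466208832: a(5.490776466208832) = -6.49639071398751.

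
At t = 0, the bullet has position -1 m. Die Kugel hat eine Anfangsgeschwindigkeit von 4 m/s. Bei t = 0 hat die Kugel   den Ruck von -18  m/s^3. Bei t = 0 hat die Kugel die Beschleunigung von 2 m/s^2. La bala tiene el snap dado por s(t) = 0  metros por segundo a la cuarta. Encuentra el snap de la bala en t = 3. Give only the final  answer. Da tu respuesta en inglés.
At t = 3, s = 0.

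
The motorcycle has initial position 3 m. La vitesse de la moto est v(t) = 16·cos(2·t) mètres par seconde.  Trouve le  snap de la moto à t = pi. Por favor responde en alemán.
Wir müssen unsere Gleichung für die Geschwindigkeit v(t) = 16·cos(2·t) 3-mal ableiten. Die Ableitung von der Geschwindigkeit ergibt die Beschleunigung: a(t) = -32·sin(2·t). Die Ableitung von der Beschleunigung ergibt den Ruck: j(t) = -64·cos(2·t). Die Ableitung von dem Ruck ergibt den Snap: s(t) = 128·sin(2·t). Aus der Gleichung für den Snap s(t) = 128·sin(2·t), setzen wir t = pi ein und erhalten s = 0.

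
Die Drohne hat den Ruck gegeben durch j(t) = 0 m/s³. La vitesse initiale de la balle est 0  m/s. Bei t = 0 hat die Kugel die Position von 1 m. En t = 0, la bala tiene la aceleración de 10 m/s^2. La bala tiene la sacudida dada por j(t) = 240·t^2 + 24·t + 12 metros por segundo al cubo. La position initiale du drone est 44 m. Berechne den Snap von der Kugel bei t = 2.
Ausgehend von dem Ruck j(t) = 240·t^2 + 24·t + 12, nehmen wir 1 Ableitung. Die Ableitung von dem Ruck ergibt den Snap: s(t) = 480·t + 24. Wir haben den Snap s(t) = 480·t + 24. Durch Einsetzen von t = 2: s(2) = 984.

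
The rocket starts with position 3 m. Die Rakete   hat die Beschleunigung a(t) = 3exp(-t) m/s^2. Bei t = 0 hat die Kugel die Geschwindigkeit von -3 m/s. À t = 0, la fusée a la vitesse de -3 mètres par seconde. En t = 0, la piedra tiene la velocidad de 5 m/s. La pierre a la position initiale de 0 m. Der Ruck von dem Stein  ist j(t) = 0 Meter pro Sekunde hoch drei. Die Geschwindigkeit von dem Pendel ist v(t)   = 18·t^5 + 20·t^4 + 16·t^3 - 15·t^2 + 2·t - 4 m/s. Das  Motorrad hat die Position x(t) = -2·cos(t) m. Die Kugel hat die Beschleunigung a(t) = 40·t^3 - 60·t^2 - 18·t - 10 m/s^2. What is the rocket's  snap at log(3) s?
We must differentiate our acceleration equation a(t) = 3·exp(-t) 2 times. Differentiating acceleration, we get jerk: j(t) = -3·exp(-t). Differentiating jerk, we get snap: s(t) = 3·exp(-t). We have snap s(t) = 3·exp(-t). Substituting t = log(3): s(log(3)) = 1.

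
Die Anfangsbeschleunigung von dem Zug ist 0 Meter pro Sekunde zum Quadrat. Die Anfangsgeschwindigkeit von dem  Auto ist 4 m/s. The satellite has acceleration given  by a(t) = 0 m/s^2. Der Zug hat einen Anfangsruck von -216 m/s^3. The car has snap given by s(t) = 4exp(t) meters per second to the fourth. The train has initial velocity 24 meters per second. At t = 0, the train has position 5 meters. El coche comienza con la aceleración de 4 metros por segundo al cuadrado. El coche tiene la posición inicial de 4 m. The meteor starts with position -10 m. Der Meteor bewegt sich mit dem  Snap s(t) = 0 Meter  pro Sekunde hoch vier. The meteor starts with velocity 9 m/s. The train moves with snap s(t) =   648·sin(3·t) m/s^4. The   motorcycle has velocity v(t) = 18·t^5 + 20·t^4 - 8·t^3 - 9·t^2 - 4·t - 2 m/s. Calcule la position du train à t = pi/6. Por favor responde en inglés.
We need to integrate our snap equation s(t) = 648·sin(3·t) 4 times. The antiderivative of snap is jerk. Using j(0) = -216, we get j(t) = -216·cos(3·t). Finding the integral of j(t) and using a(0) = 0: a(t) = -72·sin(3·t). Finding the integral of a(t) and using v(0) = 24: v(t) = 24·cos(3·t). Integrating velocity and using the initial condition x(0) = 5, we get x(t) = 8·sin(3·t) + 5. We have position x(t) = 8·sin(3·t) + 5. Substituting t = pi/6: x(pi/6) = 13.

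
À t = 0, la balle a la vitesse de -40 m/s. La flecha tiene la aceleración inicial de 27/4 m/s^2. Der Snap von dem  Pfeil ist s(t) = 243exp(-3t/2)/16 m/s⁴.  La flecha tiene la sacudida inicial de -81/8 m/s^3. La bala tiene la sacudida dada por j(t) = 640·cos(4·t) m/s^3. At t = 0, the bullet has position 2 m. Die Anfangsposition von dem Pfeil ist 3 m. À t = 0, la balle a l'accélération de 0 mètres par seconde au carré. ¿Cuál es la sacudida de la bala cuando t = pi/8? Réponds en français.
En utilisant j(t) = 640·cos(4·t) et en substituant t = pi/8, nous trouvons j = 0.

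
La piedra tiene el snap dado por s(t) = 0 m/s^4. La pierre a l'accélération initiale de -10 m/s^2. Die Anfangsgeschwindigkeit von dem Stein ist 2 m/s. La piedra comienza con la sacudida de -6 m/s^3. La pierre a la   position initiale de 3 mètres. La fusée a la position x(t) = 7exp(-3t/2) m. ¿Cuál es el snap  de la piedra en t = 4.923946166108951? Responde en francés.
Nous avons le snap s(t) = 0. En substituant t = 4.923946166108951: s(4.923946166108951) = 0.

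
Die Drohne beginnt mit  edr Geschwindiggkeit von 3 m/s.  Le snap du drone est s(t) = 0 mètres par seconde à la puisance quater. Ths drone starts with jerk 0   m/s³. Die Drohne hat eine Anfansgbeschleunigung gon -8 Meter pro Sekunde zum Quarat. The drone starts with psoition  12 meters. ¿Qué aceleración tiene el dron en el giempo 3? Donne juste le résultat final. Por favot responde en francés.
a(3) = -8.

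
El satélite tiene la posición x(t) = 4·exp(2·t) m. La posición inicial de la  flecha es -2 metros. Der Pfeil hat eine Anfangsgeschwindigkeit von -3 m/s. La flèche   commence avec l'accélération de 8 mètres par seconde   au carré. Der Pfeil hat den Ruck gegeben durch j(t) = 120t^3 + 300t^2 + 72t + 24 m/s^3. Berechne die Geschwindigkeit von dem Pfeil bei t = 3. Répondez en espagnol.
Necesitamos integrar nuestra ecuación de la sacudida j(t) = 120·t^3 + 300·t^2 + 72·t + 24 2 veces. Tomando ∫j(t)dt y aplicando a(0) = 8, encontramos a(t) = 30·t^4 + 100·t^3 + 36·t^2 + 24·t + 8. La antiderivada de la aceleración es la velocidad. Usando v(0) = -3, obtenemos v(t) = 6·t^5 + 25·t^4 + 12·t^3 + 12·t^2 + 8·t - 3. De la ecuación de la velocidad v(t) = 6·t^5 + 25·t^4 + 12·t^3 + 12·t^2 + 8·t - 3, sustituimos t = 3 para obtener v = 3936.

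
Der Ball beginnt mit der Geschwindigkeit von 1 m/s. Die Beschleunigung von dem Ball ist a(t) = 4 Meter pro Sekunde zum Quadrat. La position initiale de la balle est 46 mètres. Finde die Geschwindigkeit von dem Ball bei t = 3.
Wir müssen die Stammfunktion unserer Gleichung für die Beschleunigung a(t) = 4 1-mal finden. Mit ∫a(t)dt und Anwendung von v(0) = 1, finden wir v(t) = 4·t + 1. Aus der Gleichung für die Geschwindigkeit v(t) = 4·t + 1, setzen wir t = 3 ein und erhalten v = 13.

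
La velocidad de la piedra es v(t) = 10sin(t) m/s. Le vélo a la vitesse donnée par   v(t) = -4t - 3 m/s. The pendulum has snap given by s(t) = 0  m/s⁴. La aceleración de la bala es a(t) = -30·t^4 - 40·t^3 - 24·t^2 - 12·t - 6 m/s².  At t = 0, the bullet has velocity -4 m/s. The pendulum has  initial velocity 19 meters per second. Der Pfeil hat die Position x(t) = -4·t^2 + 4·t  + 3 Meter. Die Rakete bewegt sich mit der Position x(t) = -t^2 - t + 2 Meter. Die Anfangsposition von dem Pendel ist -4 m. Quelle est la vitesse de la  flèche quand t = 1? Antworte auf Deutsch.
Um dies zu lösen, müssen wir 1 Ableitung unserer Gleichung für die Position x(t) = -4·t^2 + 4·t + 3 nehmen. Durch Ableiten von der Position erhalten wir die Geschwindigkeit: v(t) = 4 - 8·t. Aus der Gleichung für die Geschwindigkeit v(t) = 4 - 8·t, setzen wir t = 1 ein und erhalten v = -4.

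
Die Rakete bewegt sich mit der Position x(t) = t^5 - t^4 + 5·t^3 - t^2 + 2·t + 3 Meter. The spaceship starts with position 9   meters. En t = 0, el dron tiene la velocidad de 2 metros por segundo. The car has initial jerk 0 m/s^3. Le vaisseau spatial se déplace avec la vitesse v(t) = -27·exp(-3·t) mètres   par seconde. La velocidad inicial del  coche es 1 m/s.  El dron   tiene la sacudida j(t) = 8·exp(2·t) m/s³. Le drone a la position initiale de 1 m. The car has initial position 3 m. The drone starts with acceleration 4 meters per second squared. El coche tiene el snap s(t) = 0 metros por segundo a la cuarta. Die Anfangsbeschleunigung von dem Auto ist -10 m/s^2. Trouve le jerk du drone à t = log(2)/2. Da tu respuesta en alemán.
Wir haben den Ruck j(t) = 8·exp(2·t). Durch Einsetzen von t = log(2)/2: j(log(2)/2) = 16.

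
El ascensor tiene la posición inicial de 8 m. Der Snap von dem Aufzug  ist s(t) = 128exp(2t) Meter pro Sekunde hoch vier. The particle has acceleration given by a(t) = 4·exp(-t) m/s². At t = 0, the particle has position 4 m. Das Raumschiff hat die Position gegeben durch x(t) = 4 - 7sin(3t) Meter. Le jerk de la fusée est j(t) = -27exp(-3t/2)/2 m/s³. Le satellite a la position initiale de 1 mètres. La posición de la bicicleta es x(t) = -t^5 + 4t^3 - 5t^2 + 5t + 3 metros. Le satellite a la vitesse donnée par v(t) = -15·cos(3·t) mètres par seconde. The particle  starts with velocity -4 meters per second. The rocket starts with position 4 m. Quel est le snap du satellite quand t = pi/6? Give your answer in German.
Wir müssen unsere Gleichung für die Geschwindigkeit v(t) = -15·cos(3·t) 3-mal ableiten. Die Ableitung von der Geschwindigkeit ergibt die Beschleunigung: a(t) = 45·sin(3·t). Die Ableitung von der Beschleunigung ergibt den Ruck: j(t) = 135·cos(3·t). Durch Ableiten von dem Ruck erhalten wir den Snap: s(t) = -405·sin(3·t). Mit s(t) = -405·sin(3·t) und Einsetzen von t = pi/6, finden wir s = -405.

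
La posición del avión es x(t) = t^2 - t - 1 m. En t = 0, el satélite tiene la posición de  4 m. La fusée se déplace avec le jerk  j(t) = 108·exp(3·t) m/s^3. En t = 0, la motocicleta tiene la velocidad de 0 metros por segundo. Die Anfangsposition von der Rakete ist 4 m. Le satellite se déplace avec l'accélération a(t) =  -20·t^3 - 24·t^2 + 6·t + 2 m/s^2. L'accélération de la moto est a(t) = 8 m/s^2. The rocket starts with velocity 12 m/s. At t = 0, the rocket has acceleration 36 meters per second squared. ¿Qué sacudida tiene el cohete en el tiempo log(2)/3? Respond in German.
Wir haben den Ruck j(t) = 108·exp(3·t). Durch Einsetzen von t = log(2)/3: j(log(2)/3) = 216.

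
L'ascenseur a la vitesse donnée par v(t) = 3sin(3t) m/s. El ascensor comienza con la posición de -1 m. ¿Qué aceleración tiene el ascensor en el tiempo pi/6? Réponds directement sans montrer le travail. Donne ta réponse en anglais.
The acceleration at t = pi/6 is a = 0.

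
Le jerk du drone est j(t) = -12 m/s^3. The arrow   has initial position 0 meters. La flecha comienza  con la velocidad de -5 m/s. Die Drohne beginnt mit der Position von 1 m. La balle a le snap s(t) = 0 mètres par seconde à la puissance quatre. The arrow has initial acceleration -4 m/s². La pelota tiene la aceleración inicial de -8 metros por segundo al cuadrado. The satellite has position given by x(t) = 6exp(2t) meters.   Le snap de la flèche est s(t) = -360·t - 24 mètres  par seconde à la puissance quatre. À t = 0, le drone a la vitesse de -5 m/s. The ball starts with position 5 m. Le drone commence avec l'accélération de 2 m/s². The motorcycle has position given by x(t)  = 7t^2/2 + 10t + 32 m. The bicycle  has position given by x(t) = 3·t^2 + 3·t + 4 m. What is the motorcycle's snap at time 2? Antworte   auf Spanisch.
Debemos derivar nuestra ecuación de la posición x(t) = 7·t^2/2 + 10·t + 32 4 veces. La derivada de la posición da la velocidad: v(t) = 7·t + 10. La derivada de la velocidad da la aceleración: a(t) = 7. Derivando la aceleración, obtenemos la sacudida: j(t) = 0. La derivada de la sacudida da el snap: s(t) = 0. Usando s(t) = 0 y sustituyendo t = 2, encontramos s = 0.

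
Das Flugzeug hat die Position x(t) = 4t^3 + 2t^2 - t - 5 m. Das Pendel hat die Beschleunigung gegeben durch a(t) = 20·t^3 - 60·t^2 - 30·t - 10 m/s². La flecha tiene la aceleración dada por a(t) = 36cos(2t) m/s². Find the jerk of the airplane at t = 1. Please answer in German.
Um dies zu lösen, müssen wir 3 Ableitungen unserer Gleichung für die Position x(t) = 4·t^3 + 2·t^2 - t - 5 nehmen. Die Ableitung von der Position ergibt die Geschwindigkeit: v(t) = 12·t^2 + 4·t - 1. Die Ableitung von der Geschwindigkeit ergibt die Beschleunigung: a(t) = 24·t + 4. Durch Ableiten von der Beschleunigung erhalten wir den Ruck: j(t) = 24. Mit j(t) = 24 und Einsetzen von t = 1, finden wir j = 24.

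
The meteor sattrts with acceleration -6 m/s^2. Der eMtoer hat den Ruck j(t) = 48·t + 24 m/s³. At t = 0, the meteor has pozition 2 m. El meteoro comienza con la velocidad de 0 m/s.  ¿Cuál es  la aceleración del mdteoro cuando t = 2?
Para resolver esto, necesitamos tomar 1 antiderivada de nuestra ecuación de la sacudida j(t) = 48·t + 24. Integrando la sacudida y usando la condición inicial a(0) = -6, obtenemos a(t) = 24·t^2 + 24·t - 6. Tenemos la aceleración a(t) = 24·t^2 + 24·t - 6. Sustituyendo t = 2: a(2) = 138.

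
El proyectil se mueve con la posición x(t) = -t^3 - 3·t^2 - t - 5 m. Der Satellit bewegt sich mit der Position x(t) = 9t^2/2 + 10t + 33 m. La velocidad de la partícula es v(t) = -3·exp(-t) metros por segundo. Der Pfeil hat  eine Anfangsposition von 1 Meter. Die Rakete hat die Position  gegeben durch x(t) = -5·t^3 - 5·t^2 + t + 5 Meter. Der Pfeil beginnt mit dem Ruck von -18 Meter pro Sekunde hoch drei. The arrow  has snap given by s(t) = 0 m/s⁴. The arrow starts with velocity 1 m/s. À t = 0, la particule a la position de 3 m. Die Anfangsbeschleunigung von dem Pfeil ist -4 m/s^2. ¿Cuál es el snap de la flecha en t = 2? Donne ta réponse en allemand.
Mit s(t) = 0 und Einsetzen von t = 2, finden wir s = 0.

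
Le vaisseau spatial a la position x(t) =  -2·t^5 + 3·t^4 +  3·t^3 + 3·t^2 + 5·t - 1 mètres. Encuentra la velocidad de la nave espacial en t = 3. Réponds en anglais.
Starting from position x(t) = -2·t^5 + 3·t^4 + 3·t^3 + 3·t^2 + 5·t - 1, we take 1 derivative. The derivative of position gives velocity: v(t) = -10·t^4 + 12·t^3 + 9·t^2 + 6·t + 5. We have velocity v(t) = -10·t^4 + 12·t^3 + 9·t^2 + 6·t + 5. Substituting t = 3: v(3) = -382.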